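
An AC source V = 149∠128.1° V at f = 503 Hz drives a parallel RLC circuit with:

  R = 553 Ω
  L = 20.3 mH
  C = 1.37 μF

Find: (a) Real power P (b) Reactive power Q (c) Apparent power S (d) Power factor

Step 1 — Angular frequency: ω = 2π·f = 2π·503 = 3160 rad/s.
Step 2 — Component impedances:
  R: Z = R = 553 Ω
  L: Z = jωL = j·3160·0.0203 = 0 + j64.16 Ω
  C: Z = 1/(jωC) = -j/(ω·C) = 0 - j231 Ω
Step 3 — Parallel combination: 1/Z_total = 1/R + 1/L + 1/C; Z_total = 13.91 + j86.6 Ω = 87.71∠80.9° Ω.
Step 4 — Source phasor: V = 149∠128.1° V = -91.94 + j117.3 V.
Step 5 — Current: I = V / Z = 1.154 + j1.247 A = 1.699∠47.2° A.
Step 6 — Complex power: S = V·I* = 40.15 + j249.9 VA.
Step 7 — Real power: P = Re(S) = 40.15 W.
Step 8 — Reactive power: Q = Im(S) = 249.9 VAR.
Step 9 — Apparent power: |S| = 253.1 VA.
Step 10 — Power factor: PF = P/|S| = 0.1586 (lagging).

(a) P = 40.15 W  (b) Q = 249.9 VAR  (c) S = 253.1 VA  (d) PF = 0.1586 (lagging)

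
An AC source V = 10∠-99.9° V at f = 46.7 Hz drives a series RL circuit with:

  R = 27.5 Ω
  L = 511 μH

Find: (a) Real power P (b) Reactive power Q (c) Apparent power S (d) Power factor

Step 1 — Angular frequency: ω = 2π·f = 2π·46.7 = 293.4 rad/s.
Step 2 — Component impedances:
  R: Z = R = 27.5 Ω
  L: Z = jωL = j·293.4·0.000511 = 0 + j0.1499 Ω
Step 3 — Series combination: Z_total = R + L = 27.5 + j0.1499 Ω = 27.5∠0.3° Ω.
Step 4 — Source phasor: V = 10∠-99.9° V = -1.719 - j9.851 V.
Step 5 — Current: I = V / Z = -0.06447 - j0.3579 A = 0.3636∠-100.2° A.
Step 6 — Complex power: S = V·I* = 3.636 + j0.01983 VA.
Step 7 — Real power: P = Re(S) = 3.636 W.
Step 8 — Reactive power: Q = Im(S) = 0.01983 VAR.
Step 9 — Apparent power: |S| = 3.636 VA.
Step 10 — Power factor: PF = P/|S| = 1 (lagging).

(a) P = 3.636 W  (b) Q = 0.01983 VAR  (c) S = 3.636 VA  (d) PF = 1 (lagging)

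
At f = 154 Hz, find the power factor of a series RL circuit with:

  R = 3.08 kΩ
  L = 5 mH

Step 1 — Angular frequency: ω = 2π·f = 2π·154 = 967.6 rad/s.
Step 2 — Component impedances:
  R: Z = R = 3080 Ω
  L: Z = jωL = j·967.6·0.005 = 0 + j4.838 Ω
Step 3 — Series combination: Z_total = R + L = 3080 + j4.838 Ω = 3080∠0.1° Ω.
Step 4 — Power factor: PF = cos(φ) = Re(Z)/|Z| = 3080/3080 = 1.
Step 5 — Type: Im(Z) = 4.838 ⇒ lagging (phase φ = 0.1°).

PF = 1 (lagging, φ = 0.1°)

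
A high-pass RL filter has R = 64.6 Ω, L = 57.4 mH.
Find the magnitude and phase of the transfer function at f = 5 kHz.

Step 1 — Angular frequency: ω = 2π·5000 = 3.142e+04 rad/s.
Step 2 — Transfer function: H(jω) = jωL/(R + jωL).
Step 3 — Numerator jωL = j·1803; denominator R + jωL = 64.6 + j1803.
Step 4 — H = 0.9987 + j0.03578.
Step 5 — Magnitude: |H| = 0.9994 (-0.0 dB); phase: φ = 2.1°.

|H| = 0.9994 (-0.0 dB), φ = 2.1°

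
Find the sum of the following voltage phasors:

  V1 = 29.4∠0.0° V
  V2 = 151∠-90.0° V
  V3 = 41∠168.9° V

Step 1 — Convert each phasor to rectangular form:
  V1 = 29.4·(cos(0.0°) + j·sin(0.0°)) = 29.4 V
  V2 = 151·(cos(-90.0°) + j·sin(-90.0°)) = 0 - j151 V
  V3 = 41·(cos(168.9°) + j·sin(168.9°)) = -40.23 + j7.893 V
Step 2 — Sum components: V_total = -10.83 - j143.1 V.
Step 3 — Convert to polar: |V_total| = 143.5 V, ∠V_total = -94.3°.

V_total = 143.5∠-94.3° V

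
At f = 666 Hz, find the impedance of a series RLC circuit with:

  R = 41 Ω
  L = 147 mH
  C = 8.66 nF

Step 1 — Angular frequency: ω = 2π·f = 2π·666 = 4185 rad/s.
Step 2 — Component impedances:
  R: Z = R = 41 Ω
  L: Z = jωL = j·4185·0.147 = 0 + j615.1 Ω
  C: Z = 1/(jωC) = -j/(ω·C) = 0 - j2.759e+04 Ω
Step 3 — Series combination: Z_total = R + L + C = 41 - j2.698e+04 Ω = 2.698e+04∠-89.9° Ω.

Z = 41 - j2.698e+04 Ω = 2.698e+04∠-89.9° Ω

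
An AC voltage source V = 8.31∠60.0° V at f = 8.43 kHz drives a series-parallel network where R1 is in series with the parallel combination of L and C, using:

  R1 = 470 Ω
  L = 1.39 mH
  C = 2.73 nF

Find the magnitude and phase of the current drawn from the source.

Step 1 — Angular frequency: ω = 2π·f = 2π·8430 = 5.297e+04 rad/s.
Step 2 — Component impedances:
  R1: Z = R = 470 Ω
  L: Z = jωL = j·5.297e+04·0.00139 = 0 + j73.62 Ω
  C: Z = 1/(jωC) = -j/(ω·C) = 0 - j6916 Ω
Step 3 — Parallel branch: L || C = 1/(1/L + 1/C) = 0 + j74.42 Ω.
Step 4 — Series with R1: Z_total = R1 + (L || C) = 470 + j74.42 Ω = 475.9∠9.0° Ω.
Step 5 — Source phasor: V = 8.31∠60.0° V = 4.155 + j7.197 V.
Step 6 — Ohm's law: I = V / Z_total = (4.155 + j7.197) / (470 + j74.42) = 0.01099 + j0.01357 A.
Step 7 — Convert to polar: |I| = 0.01746 A, ∠I = 51.0°.

I = 0.01746∠51.0° A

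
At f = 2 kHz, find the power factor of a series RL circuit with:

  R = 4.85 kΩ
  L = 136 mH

Step 1 — Angular frequency: ω = 2π·f = 2π·2000 = 1.257e+04 rad/s.
Step 2 — Component impedances:
  R: Z = R = 4850 Ω
  L: Z = jωL = j·1.257e+04·0.136 = 0 + j1709 Ω
Step 3 — Series combination: Z_total = R + L = 4850 + j1709 Ω = 5142∠19.4° Ω.
Step 4 — Power factor: PF = cos(φ) = Re(Z)/|Z| = 4850/5142 = 0.9432.
Step 5 — Type: Im(Z) = 1709 ⇒ lagging (phase φ = 19.4°).

PF = 0.9432 (lagging, φ = 19.4°)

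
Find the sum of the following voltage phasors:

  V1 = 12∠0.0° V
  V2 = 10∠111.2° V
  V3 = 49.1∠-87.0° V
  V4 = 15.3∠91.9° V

Step 1 — Convert each phasor to rectangular form:
  V1 = 12·(cos(0.0°) + j·sin(0.0°)) = 12 V
  V2 = 10·(cos(111.2°) + j·sin(111.2°)) = -3.616 + j9.323 V
  V3 = 49.1·(cos(-87.0°) + j·sin(-87.0°)) = 2.57 - j49.03 V
  V4 = 15.3·(cos(91.9°) + j·sin(91.9°)) = -0.5073 + j15.29 V
Step 2 — Sum components: V_total = 10.45 - j24.42 V.
Step 3 — Convert to polar: |V_total| = 26.56 V, ∠V_total = -66.8°.

V_total = 26.56∠-66.8° V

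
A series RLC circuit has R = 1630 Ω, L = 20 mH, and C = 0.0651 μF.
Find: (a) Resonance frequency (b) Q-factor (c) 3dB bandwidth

Step 1 — Resonance: ω₀ = 1/√(LC) = 1/√(0.02·6.51e-08) = 2.771e+04 rad/s.
Step 2 — f₀ = ω₀/(2π) = 4411 Hz.
Step 3 — Series Q: Q = ω₀L/R = 2.771e+04·0.02/1630 = 0.34.
Step 4 — Bandwidth: Δω = ω₀/Q = 8.15e+04 rad/s; BW = Δω/(2π) = 1.297e+04 Hz.

(a) f₀ = 4411 Hz  (b) Q = 0.34  (c) BW = 1.297e+04 Hz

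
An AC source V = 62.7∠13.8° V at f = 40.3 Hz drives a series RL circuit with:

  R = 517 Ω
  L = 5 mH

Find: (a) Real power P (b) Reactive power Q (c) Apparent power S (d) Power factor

Step 1 — Angular frequency: ω = 2π·f = 2π·40.3 = 253.2 rad/s.
Step 2 — Component impedances:
  R: Z = R = 517 Ω
  L: Z = jωL = j·253.2·0.005 = 0 + j1.266 Ω
Step 3 — Series combination: Z_total = R + L = 517 + j1.266 Ω = 517∠0.1° Ω.
Step 4 — Source phasor: V = 62.7∠13.8° V = 60.89 + j14.96 V.
Step 5 — Current: I = V / Z = 0.1178 + j0.02864 A = 0.1213∠13.7° A.
Step 6 — Complex power: S = V·I* = 7.604 + j0.01862 VA.
Step 7 — Real power: P = Re(S) = 7.604 W.
Step 8 — Reactive power: Q = Im(S) = 0.01862 VAR.
Step 9 — Apparent power: |S| = 7.604 VA.
Step 10 — Power factor: PF = P/|S| = 1 (lagging).

(a) P = 7.604 W  (b) Q = 0.01862 VAR  (c) S = 7.604 VA  (d) PF = 1 (lagging)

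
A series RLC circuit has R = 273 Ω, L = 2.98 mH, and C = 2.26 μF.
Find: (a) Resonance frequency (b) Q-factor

Step 1 — Resonance condition Im(Z)=0 gives ω₀ = 1/√(LC).
Step 2 — ω₀ = 1/√(0.00298·2.26e-06) = 1.219e+04 rad/s.
Step 3 — f₀ = ω₀/(2π) = 1939 Hz.
Step 4 — Series Q: Q = ω₀L/R = 1.219e+04·0.00298/273 = 0.133.

(a) f₀ = 1939 Hz  (b) Q = 0.133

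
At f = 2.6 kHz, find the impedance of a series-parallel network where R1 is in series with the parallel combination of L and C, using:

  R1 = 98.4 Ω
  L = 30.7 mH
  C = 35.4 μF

Step 1 — Angular frequency: ω = 2π·f = 2π·2600 = 1.634e+04 rad/s.
Step 2 — Component impedances:
  R1: Z = R = 98.4 Ω
  L: Z = jωL = j·1.634e+04·0.0307 = 0 + j501.5 Ω
  C: Z = 1/(jωC) = -j/(ω·C) = 0 - j1.729 Ω
Step 3 — Parallel branch: L || C = 1/(1/L + 1/C) = 0 - j1.735 Ω.
Step 4 — Series with R1: Z_total = R1 + (L || C) = 98.4 - j1.735 Ω = 98.42∠-1.0° Ω.

Z = 98.4 - j1.735 Ω = 98.42∠-1.0° Ω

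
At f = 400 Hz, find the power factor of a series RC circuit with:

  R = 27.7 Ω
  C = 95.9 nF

Step 1 — Angular frequency: ω = 2π·f = 2π·400 = 2513 rad/s.
Step 2 — Component impedances:
  R: Z = R = 27.7 Ω
  C: Z = 1/(jωC) = -j/(ω·C) = 0 - j4149 Ω
Step 3 — Series combination: Z_total = R + C = 27.7 - j4149 Ω = 4149∠-89.6° Ω.
Step 4 — Power factor: PF = cos(φ) = Re(Z)/|Z| = 27.7/4149 = 0.006676.
Step 5 — Type: Im(Z) = -4149 ⇒ leading (phase φ = -89.6°).

PF = 0.006676 (leading, φ = -89.6°)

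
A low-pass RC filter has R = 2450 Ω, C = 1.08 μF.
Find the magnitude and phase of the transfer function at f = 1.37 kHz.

Step 1 — Angular frequency: ω = 2π·1370 = 8608 rad/s.
Step 2 — Transfer function: H(jω) = 1/(1 + jωRC).
Step 3 — Denominator: 1 + jωRC = 1 + j·8608·2450·1.08e-06 = 1 + j22.78.
Step 4 — H = 0.001924 - j0.04382.
Step 5 — Magnitude: |H| = 0.04386 (-27.2 dB); phase: φ = -87.5°.

|H| = 0.04386 (-27.2 dB), φ = -87.5°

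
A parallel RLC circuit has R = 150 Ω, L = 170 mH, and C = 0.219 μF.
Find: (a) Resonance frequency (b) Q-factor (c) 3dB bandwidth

Step 1 — Resonance: ω₀ = 1/√(LC) = 1/√(0.17·2.19e-07) = 5183 rad/s.
Step 2 — f₀ = ω₀/(2π) = 824.8 Hz.
Step 3 — Parallel Q: Q = R/(ω₀L) = 150/(5183·0.17) = 0.1703.
Step 4 — Bandwidth: Δω = ω₀/Q = 3.044e+04 rad/s; BW = Δω/(2π) = 4845 Hz.

(a) f₀ = 824.8 Hz  (b) Q = 0.1703  (c) BW = 4845 Hz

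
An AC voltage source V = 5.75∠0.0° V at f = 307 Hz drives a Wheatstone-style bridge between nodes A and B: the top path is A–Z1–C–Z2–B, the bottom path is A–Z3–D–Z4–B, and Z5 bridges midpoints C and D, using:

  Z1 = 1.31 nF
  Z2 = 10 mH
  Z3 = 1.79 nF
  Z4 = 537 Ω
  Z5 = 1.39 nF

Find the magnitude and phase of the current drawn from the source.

Step 1 — Angular frequency: ω = 2π·f = 2π·307 = 1929 rad/s.
Step 2 — Component impedances:
  Z1: Z = 1/(jωC) = -j/(ω·C) = 0 - j3.957e+05 Ω
  Z2: Z = jωL = j·1929·0.01 = 0 + j19.29 Ω
  Z3: Z = 1/(jωC) = -j/(ω·C) = 0 - j2.896e+05 Ω
  Z4: Z = R = 537 Ω
  Z5: Z = 1/(jωC) = -j/(ω·C) = 0 - j3.73e+05 Ω
Step 3 — Bridge requires nodal analysis (the Z5 bridge couples midpoints C and D, so the two paths cannot be reduced to a simple series/parallel combination). Setting node B to ground and injecting 1 A at node A, the 3-node admittance system at A, C, D solves to V_A = Z_AB = 179 - j1.672e+05 Ω = 1.672e+05∠-89.9° Ω.
Step 4 — Source phasor: V = 5.75∠0.0° V = 5.75 V.
Step 5 — Ohm's law: I = V / Z_total = (5.75) / (179 - j1.672e+05) = 3.681e-08 + j3.438e-05 A.
Step 6 — Convert to polar: |I| = 3.438e-05 A, ∠I = 89.9°.

I = 3.438e-05∠89.9° A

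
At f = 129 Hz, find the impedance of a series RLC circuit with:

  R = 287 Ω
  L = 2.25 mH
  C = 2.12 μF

Step 1 — Angular frequency: ω = 2π·f = 2π·129 = 810.5 rad/s.
Step 2 — Component impedances:
  R: Z = R = 287 Ω
  L: Z = jωL = j·810.5·0.00225 = 0 + j1.824 Ω
  C: Z = 1/(jωC) = -j/(ω·C) = 0 - j582 Ω
Step 3 — Series combination: Z_total = R + L + C = 287 - j580.1 Ω = 647.2∠-63.7° Ω.

Z = 287 - j580.1 Ω = 647.2∠-63.7° Ω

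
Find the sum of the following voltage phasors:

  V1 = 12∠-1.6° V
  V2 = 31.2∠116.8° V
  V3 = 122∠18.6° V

Step 1 — Convert each phasor to rectangular form:
  V1 = 12·(cos(-1.6°) + j·sin(-1.6°)) = 12 - j0.3351 V
  V2 = 31.2·(cos(116.8°) + j·sin(116.8°)) = -14.07 + j27.85 V
  V3 = 122·(cos(18.6°) + j·sin(18.6°)) = 115.6 + j38.91 V
Step 2 — Sum components: V_total = 113.6 + j66.43 V.
Step 3 — Convert to polar: |V_total| = 131.6 V, ∠V_total = 30.3°.

V_total = 131.6∠30.3° V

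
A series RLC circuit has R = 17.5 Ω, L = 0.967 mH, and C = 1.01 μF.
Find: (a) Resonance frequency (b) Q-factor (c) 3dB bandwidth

Step 1 — Resonance condition Im(Z)=0 gives ω₀ = 1/√(LC).
Step 2 — ω₀ = 1/√(0.000967·1.01e-06) = 3.2e+04 rad/s.
Step 3 — f₀ = ω₀/(2π) = 5093 Hz.
Step 4 — Series Q: Q = ω₀L/R = 3.2e+04·0.000967/17.5 = 1.768.
Step 5 — 3dB bandwidth: Δω = ω₀/Q = 1.81e+04 rad/s; BW = Δω/(2π) = 2880 Hz.

(a) f₀ = 5093 Hz  (b) Q = 1.768  (c) BW = 2880 Hz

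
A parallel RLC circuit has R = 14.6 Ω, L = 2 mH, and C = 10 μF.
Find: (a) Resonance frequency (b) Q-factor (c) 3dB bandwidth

Step 1 — Resonance: ω₀ = 1/√(LC) = 1/√(0.002·1e-05) = 7071 rad/s.
Step 2 — f₀ = ω₀/(2π) = 1125 Hz.
Step 3 — Parallel Q: Q = R/(ω₀L) = 14.6/(7071·0.002) = 1.032.
Step 4 — Bandwidth: Δω = ω₀/Q = 6849 rad/s; BW = Δω/(2π) = 1090 Hz.

(a) f₀ = 1125 Hz  (b) Q = 1.032  (c) BW = 1090 Hz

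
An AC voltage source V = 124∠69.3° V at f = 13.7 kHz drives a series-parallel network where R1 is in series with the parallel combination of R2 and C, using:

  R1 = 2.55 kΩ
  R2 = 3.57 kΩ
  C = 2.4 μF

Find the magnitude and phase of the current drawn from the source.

Step 1 — Angular frequency: ω = 2π·f = 2π·1.37e+04 = 8.608e+04 rad/s.
Step 2 — Component impedances:
  R1: Z = R = 2550 Ω
  R2: Z = R = 3570 Ω
  C: Z = 1/(jωC) = -j/(ω·C) = 0 - j4.84 Ω
Step 3 — Parallel branch: R2 || C = 1/(1/R2 + 1/C) = 0.006563 - j4.84 Ω.
Step 4 — Series with R1: Z_total = R1 + (R2 || C) = 2550 - j4.84 Ω = 2550∠-0.1° Ω.
Step 5 — Source phasor: V = 124∠69.3° V = 43.83 + j116 V.
Step 6 — Ohm's law: I = V / Z_total = (43.83 + j116) / (2550 - j4.84) = 0.0171 + j0.04552 A.
Step 7 — Convert to polar: |I| = 0.04863 A, ∠I = 69.4°.

I = 0.04863∠69.4° A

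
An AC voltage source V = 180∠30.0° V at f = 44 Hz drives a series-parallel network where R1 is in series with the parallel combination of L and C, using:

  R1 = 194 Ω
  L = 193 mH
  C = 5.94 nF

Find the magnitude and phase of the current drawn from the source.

Step 1 — Angular frequency: ω = 2π·f = 2π·44 = 276.5 rad/s.
Step 2 — Component impedances:
  R1: Z = R = 194 Ω
  L: Z = jωL = j·276.5·0.193 = 0 + j53.36 Ω
  C: Z = 1/(jωC) = -j/(ω·C) = 0 - j6.089e+05 Ω
Step 3 — Parallel branch: L || C = 1/(1/L + 1/C) = 0 + j53.36 Ω.
Step 4 — Series with R1: Z_total = R1 + (L || C) = 194 + j53.36 Ω = 201.2∠15.4° Ω.
Step 5 — Source phasor: V = 180∠30.0° V = 155.9 + j90 V.
Step 6 — Ohm's law: I = V / Z_total = (155.9 + j90) / (194 + j53.36) = 0.8656 + j0.2258 A.
Step 7 — Convert to polar: |I| = 0.8946 A, ∠I = 14.6°.

I = 0.8946∠14.6° A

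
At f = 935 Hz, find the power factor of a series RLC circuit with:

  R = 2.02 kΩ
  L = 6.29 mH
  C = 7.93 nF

Step 1 — Angular frequency: ω = 2π·f = 2π·935 = 5875 rad/s.
Step 2 — Component impedances:
  R: Z = R = 2020 Ω
  L: Z = jωL = j·5875·0.00629 = 0 + j36.95 Ω
  C: Z = 1/(jωC) = -j/(ω·C) = 0 - j2.147e+04 Ω
Step 3 — Series combination: Z_total = R + L + C = 2020 - j2.143e+04 Ω = 2.152e+04∠-84.6° Ω.
Step 4 — Power factor: PF = cos(φ) = Re(Z)/|Z| = 2020/21523 = 0.09385.
Step 5 — Type: Im(Z) = -2.143e+04 ⇒ leading (phase φ = -84.6°).

PF = 0.09385 (leading, φ = -84.6°)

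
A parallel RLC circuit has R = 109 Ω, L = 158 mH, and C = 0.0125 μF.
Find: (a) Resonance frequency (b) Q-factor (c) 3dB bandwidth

Step 1 — Resonance: ω₀ = 1/√(LC) = 1/√(0.158·1.25e-08) = 2.25e+04 rad/s.
Step 2 — f₀ = ω₀/(2π) = 3581 Hz.
Step 3 — Parallel Q: Q = R/(ω₀L) = 109/(2.25e+04·0.158) = 0.03066.
Step 4 — Bandwidth: Δω = ω₀/Q = 7.339e+05 rad/s; BW = Δω/(2π) = 1.168e+05 Hz.

(a) f₀ = 3581 Hz  (b) Q = 0.03066  (c) BW = 1.168e+05 Hz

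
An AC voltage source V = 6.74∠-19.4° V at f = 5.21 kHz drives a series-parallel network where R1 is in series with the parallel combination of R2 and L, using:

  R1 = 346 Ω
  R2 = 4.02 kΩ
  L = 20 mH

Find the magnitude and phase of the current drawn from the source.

Step 1 — Angular frequency: ω = 2π·f = 2π·5210 = 3.274e+04 rad/s.
Step 2 — Component impedances:
  R1: Z = R = 346 Ω
  R2: Z = R = 4020 Ω
  L: Z = jωL = j·3.274e+04·0.02 = 0 + j654.7 Ω
Step 3 — Parallel branch: R2 || L = 1/(1/R2 + 1/L) = 103.9 + j637.8 Ω.
Step 4 — Series with R1: Z_total = R1 + (R2 || L) = 449.9 + j637.8 Ω = 780.5∠54.8° Ω.
Step 5 — Source phasor: V = 6.74∠-19.4° V = 6.357 - j2.239 V.
Step 6 — Ohm's law: I = V / Z_total = (6.357 - j2.239) / (449.9 + j637.8) = 0.002351 - j0.008309 A.
Step 7 — Convert to polar: |I| = 0.008636 A, ∠I = -74.2°.

I = 0.008636∠-74.2° A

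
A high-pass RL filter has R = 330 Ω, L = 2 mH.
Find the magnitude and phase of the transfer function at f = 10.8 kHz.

Step 1 — Angular frequency: ω = 2π·1.08e+04 = 6.786e+04 rad/s.
Step 2 — Transfer function: H(jω) = jωL/(R + jωL).
Step 3 — Numerator jωL = j·135.7; denominator R + jωL = 330 + j135.7.
Step 4 — H = 0.1447 + j0.3518.
Step 5 — Magnitude: |H| = 0.3804 (-8.4 dB); phase: φ = 67.6°.

|H| = 0.3804 (-8.4 dB), φ = 67.6°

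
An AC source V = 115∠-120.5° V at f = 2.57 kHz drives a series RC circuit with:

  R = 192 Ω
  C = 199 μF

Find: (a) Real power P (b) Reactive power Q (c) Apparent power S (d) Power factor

Step 1 — Angular frequency: ω = 2π·f = 2π·2570 = 1.615e+04 rad/s.
Step 2 — Component impedances:
  R: Z = R = 192 Ω
  C: Z = 1/(jωC) = -j/(ω·C) = 0 - j0.3112 Ω
Step 3 — Series combination: Z_total = R + C = 192 - j0.3112 Ω = 192∠-0.1° Ω.
Step 4 — Source phasor: V = 115∠-120.5° V = -58.37 - j99.09 V.
Step 5 — Current: I = V / Z = -0.3032 - j0.5166 A = 0.599∠-120.4° A.
Step 6 — Complex power: S = V·I* = 68.88 - j0.1116 VA.
Step 7 — Real power: P = Re(S) = 68.88 W.
Step 8 — Reactive power: Q = Im(S) = -0.1116 VAR.
Step 9 — Apparent power: |S| = 68.88 VA.
Step 10 — Power factor: PF = P/|S| = 1 (leading).

(a) P = 68.88 W  (b) Q = -0.1116 VAR  (c) S = 68.88 VA  (d) PF = 1 (leading)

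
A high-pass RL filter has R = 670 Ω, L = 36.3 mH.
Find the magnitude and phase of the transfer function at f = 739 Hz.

Step 1 — Angular frequency: ω = 2π·739 = 4643 rad/s.
Step 2 — Transfer function: H(jω) = jωL/(R + jωL).
Step 3 — Numerator jωL = j·168.6; denominator R + jωL = 670 + j168.6.
Step 4 — H = 0.05952 + j0.2366.
Step 5 — Magnitude: |H| = 0.244 (-12.3 dB); phase: φ = 75.9°.

|H| = 0.244 (-12.3 dB), φ = 75.9°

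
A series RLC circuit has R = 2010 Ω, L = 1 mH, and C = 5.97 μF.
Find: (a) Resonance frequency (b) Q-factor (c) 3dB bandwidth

Step 1 — Resonance condition Im(Z)=0 gives ω₀ = 1/√(LC).
Step 2 — ω₀ = 1/√(0.001·5.97e-06) = 1.294e+04 rad/s.
Step 3 — f₀ = ω₀/(2π) = 2060 Hz.
Step 4 — Series Q: Q = ω₀L/R = 1.294e+04·0.001/2010 = 0.006439.
Step 5 — 3dB bandwidth: Δω = ω₀/Q = 2.01e+06 rad/s; BW = Δω/(2π) = 3.199e+05 Hz.

(a) f₀ = 2060 Hz  (b) Q = 0.006439  (c) BW = 3.199e+05 Hz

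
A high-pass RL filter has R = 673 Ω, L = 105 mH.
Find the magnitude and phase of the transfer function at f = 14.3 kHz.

Step 1 — Angular frequency: ω = 2π·1.43e+04 = 8.985e+04 rad/s.
Step 2 — Transfer function: H(jω) = jωL/(R + jωL).
Step 3 — Numerator jωL = j·9434; denominator R + jωL = 673 + j9434.
Step 4 — H = 0.9949 + j0.07098.
Step 5 — Magnitude: |H| = 0.9975 (-0.0 dB); phase: φ = 4.1°.

|H| = 0.9975 (-0.0 dB), φ = 4.1°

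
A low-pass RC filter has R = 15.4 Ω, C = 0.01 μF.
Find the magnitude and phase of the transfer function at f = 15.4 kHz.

Step 1 — Angular frequency: ω = 2π·1.54e+04 = 9.676e+04 rad/s.
Step 2 — Transfer function: H(jω) = 1/(1 + jωRC).
Step 3 — Denominator: 1 + jωRC = 1 + j·9.676e+04·15.4·1e-08 = 1 + j0.0149.
Step 4 — H = 0.9998 - j0.0149.
Step 5 — Magnitude: |H| = 0.9999 (-0.0 dB); phase: φ = -0.9°.

|H| = 0.9999 (-0.0 dB), φ = -0.9°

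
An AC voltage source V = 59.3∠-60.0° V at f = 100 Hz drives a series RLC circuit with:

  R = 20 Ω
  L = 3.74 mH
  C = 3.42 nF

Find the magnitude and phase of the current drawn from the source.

Step 1 — Angular frequency: ω = 2π·f = 2π·100 = 628.3 rad/s.
Step 2 — Component impedances:
  R: Z = R = 20 Ω
  L: Z = jωL = j·628.3·0.00374 = 0 + j2.35 Ω
  C: Z = 1/(jωC) = -j/(ω·C) = 0 - j4.654e+05 Ω
Step 3 — Series combination: Z_total = R + L + C = 20 - j4.654e+05 Ω = 4.654e+05∠-90.0° Ω.
Step 4 — Source phasor: V = 59.3∠-60.0° V = 29.65 - j51.36 V.
Step 5 — Ohm's law: I = V / Z_total = (29.65 - j51.36) / (20 - j4.654e+05) = 0.0001104 + j6.371e-05 A.
Step 6 — Convert to polar: |I| = 0.0001274 A, ∠I = 30.0°.

I = 0.0001274∠30.0° A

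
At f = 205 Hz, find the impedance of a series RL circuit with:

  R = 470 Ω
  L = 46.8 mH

Step 1 — Angular frequency: ω = 2π·f = 2π·205 = 1288 rad/s.
Step 2 — Component impedances:
  R: Z = R = 470 Ω
  L: Z = jωL = j·1288·0.0468 = 0 + j60.28 Ω
Step 3 — Series combination: Z_total = R + L = 470 + j60.28 Ω = 473.8∠7.3° Ω.

Z = 470 + j60.28 Ω = 473.8∠7.3° Ω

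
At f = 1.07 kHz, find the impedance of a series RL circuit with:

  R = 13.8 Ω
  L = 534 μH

Step 1 — Angular frequency: ω = 2π·f = 2π·1070 = 6723 rad/s.
Step 2 — Component impedances:
  R: Z = R = 13.8 Ω
  L: Z = jωL = j·6723·0.000534 = 0 + j3.59 Ω
Step 3 — Series combination: Z_total = R + L = 13.8 + j3.59 Ω = 14.26∠14.6° Ω.

Z = 13.8 + j3.59 Ω = 14.26∠14.6° Ω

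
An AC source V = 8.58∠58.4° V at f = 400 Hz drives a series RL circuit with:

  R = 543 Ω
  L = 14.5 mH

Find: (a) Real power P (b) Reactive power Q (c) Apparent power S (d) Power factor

Step 1 — Angular frequency: ω = 2π·f = 2π·400 = 2513 rad/s.
Step 2 — Component impedances:
  R: Z = R = 543 Ω
  L: Z = jωL = j·2513·0.0145 = 0 + j36.44 Ω
Step 3 — Series combination: Z_total = R + L = 543 + j36.44 Ω = 544.2∠3.8° Ω.
Step 4 — Source phasor: V = 8.58∠58.4° V = 4.496 + j7.308 V.
Step 5 — Current: I = V / Z = 0.009142 + j0.01284 A = 0.01577∠54.6° A.
Step 6 — Complex power: S = V·I* = 0.135 + j0.009058 VA.
Step 7 — Real power: P = Re(S) = 0.135 W.
Step 8 — Reactive power: Q = Im(S) = 0.009058 VAR.
Step 9 — Apparent power: |S| = 0.1353 VA.
Step 10 — Power factor: PF = P/|S| = 0.9978 (lagging).

(a) P = 0.135 W  (b) Q = 0.009058 VAR  (c) S = 0.1353 VA  (d) PF = 0.9978 (lagging)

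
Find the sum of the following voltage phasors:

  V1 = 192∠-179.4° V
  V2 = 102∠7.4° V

Step 1 — Convert each phasor to rectangular form:
  V1 = 192·(cos(-179.4°) + j·sin(-179.4°)) = -192 - j2.011 V
  V2 = 102·(cos(7.4°) + j·sin(7.4°)) = 101.2 + j13.14 V
Step 2 — Sum components: V_total = -90.84 + j11.13 V.
Step 3 — Convert to polar: |V_total| = 91.52 V, ∠V_total = 173.0°.

V_total = 91.52∠173.0° V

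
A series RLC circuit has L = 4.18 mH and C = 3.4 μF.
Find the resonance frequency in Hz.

Step 1 — Resonance condition Im(Z)=0 gives ω₀ = 1/√(LC).
Step 2 — ω₀ = 1/√(0.00418·3.4e-06) = 8388 rad/s.
Step 3 — f₀ = ω₀/(2π) = 1335 Hz.

f₀ = 1335 Hz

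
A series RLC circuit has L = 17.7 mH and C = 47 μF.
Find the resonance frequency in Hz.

Step 1 — Resonance condition Im(Z)=0 gives ω₀ = 1/√(LC).
Step 2 — ω₀ = 1/√(0.0177·4.7e-05) = 1096 rad/s.
Step 3 — f₀ = ω₀/(2π) = 174.5 Hz.

f₀ = 174.5 Hz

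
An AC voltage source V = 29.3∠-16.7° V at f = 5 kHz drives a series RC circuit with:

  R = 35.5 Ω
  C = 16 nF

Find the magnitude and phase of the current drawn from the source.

Step 1 — Angular frequency: ω = 2π·f = 2π·5000 = 3.142e+04 rad/s.
Step 2 — Component impedances:
  R: Z = R = 35.5 Ω
  C: Z = 1/(jωC) = -j/(ω·C) = 0 - j1989 Ω
Step 3 — Series combination: Z_total = R + C = 35.5 - j1989 Ω = 1990∠-89.0° Ω.
Step 4 — Source phasor: V = 29.3∠-16.7° V = 28.06 - j8.42 V.
Step 5 — Ohm's law: I = V / Z_total = (28.06 - j8.42) / (35.5 - j1989) = 0.004482 + j0.01403 A.
Step 6 — Convert to polar: |I| = 0.01473 A, ∠I = 72.3°.

I = 0.01473∠72.3° A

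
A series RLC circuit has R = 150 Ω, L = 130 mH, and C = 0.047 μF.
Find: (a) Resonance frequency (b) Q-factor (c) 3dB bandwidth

Step 1 — Resonance condition Im(Z)=0 gives ω₀ = 1/√(LC).
Step 2 — ω₀ = 1/√(0.13·4.7e-08) = 1.279e+04 rad/s.
Step 3 — f₀ = ω₀/(2π) = 2036 Hz.
Step 4 — Series Q: Q = ω₀L/R = 1.279e+04·0.13/150 = 11.09.
Step 5 — 3dB bandwidth: Δω = ω₀/Q = 1154 rad/s; BW = Δω/(2π) = 183.6 Hz.

(a) f₀ = 2036 Hz  (b) Q = 11.09  (c) BW = 183.6 Hz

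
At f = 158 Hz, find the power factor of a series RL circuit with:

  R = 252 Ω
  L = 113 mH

Step 1 — Angular frequency: ω = 2π·f = 2π·158 = 992.7 rad/s.
Step 2 — Component impedances:
  R: Z = R = 252 Ω
  L: Z = jωL = j·992.7·0.113 = 0 + j112.2 Ω
Step 3 — Series combination: Z_total = R + L = 252 + j112.2 Ω = 275.8∠24.0° Ω.
Step 4 — Power factor: PF = cos(φ) = Re(Z)/|Z| = 252/275.84 = 0.9136.
Step 5 — Type: Im(Z) = 112.2 ⇒ lagging (phase φ = 24.0°).

PF = 0.9136 (lagging, φ = 24.0°)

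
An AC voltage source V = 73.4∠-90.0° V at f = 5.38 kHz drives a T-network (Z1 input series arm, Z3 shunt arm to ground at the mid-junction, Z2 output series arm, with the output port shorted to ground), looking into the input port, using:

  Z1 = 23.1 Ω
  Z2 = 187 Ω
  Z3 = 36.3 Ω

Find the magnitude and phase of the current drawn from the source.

Step 1 — Angular frequency: ω = 2π·f = 2π·5380 = 3.38e+04 rad/s.
Step 2 — Component impedances:
  Z1: Z = R = 23.1 Ω
  Z2: Z = R = 187 Ω
  Z3: Z = R = 36.3 Ω
Step 3 — With the output port shorted to ground, the output series arm Z2 runs from the junction to ground; the shunt arm Z3 also runs from the junction to ground. They appear in parallel: Z3 || Z2 = 30.4 Ω.
Step 4 — Series with input arm Z1: Z_in = Z1 + (Z3 || Z2) = 53.5 Ω = 53.5∠0.0° Ω.
Step 5 — Source phasor: V = 73.4∠-90.0° V = 0 - j73.4 V.
Step 6 — Ohm's law: I = V / Z_total = (0 - j73.4) / (53.5) = 0 - j1.372 A.
Step 7 — Convert to polar: |I| = 1.372 A, ∠I = -90.0°.

I = 1.372∠-90.0° A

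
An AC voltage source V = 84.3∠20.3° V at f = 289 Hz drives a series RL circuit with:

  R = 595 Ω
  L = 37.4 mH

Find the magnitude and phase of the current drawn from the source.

Step 1 — Angular frequency: ω = 2π·f = 2π·289 = 1816 rad/s.
Step 2 — Component impedances:
  R: Z = R = 595 Ω
  L: Z = jωL = j·1816·0.0374 = 0 + j67.91 Ω
Step 3 — Series combination: Z_total = R + L = 595 + j67.91 Ω = 598.9∠6.5° Ω.
Step 4 — Source phasor: V = 84.3∠20.3° V = 79.06 + j29.25 V.
Step 5 — Ohm's law: I = V / Z_total = (79.06 + j29.25) / (595 + j67.91) = 0.1367 + j0.03355 A.
Step 6 — Convert to polar: |I| = 0.1408 A, ∠I = 13.8°.

I = 0.1408∠13.8° A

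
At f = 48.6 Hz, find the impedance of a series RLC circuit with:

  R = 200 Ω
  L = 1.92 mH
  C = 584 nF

Step 1 — Angular frequency: ω = 2π·f = 2π·48.6 = 305.4 rad/s.
Step 2 — Component impedances:
  R: Z = R = 200 Ω
  L: Z = jωL = j·305.4·0.00192 = 0 + j0.5863 Ω
  C: Z = 1/(jωC) = -j/(ω·C) = 0 - j5608 Ω
Step 3 — Series combination: Z_total = R + L + C = 200 - j5607 Ω = 5611∠-88.0° Ω.

Z = 200 - j5607 Ω = 5611∠-88.0° Ω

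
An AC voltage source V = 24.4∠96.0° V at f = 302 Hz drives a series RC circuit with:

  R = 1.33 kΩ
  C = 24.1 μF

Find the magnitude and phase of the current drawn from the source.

Step 1 — Angular frequency: ω = 2π·f = 2π·302 = 1898 rad/s.
Step 2 — Component impedances:
  R: Z = R = 1330 Ω
  C: Z = 1/(jωC) = -j/(ω·C) = 0 - j21.87 Ω
Step 3 — Series combination: Z_total = R + C = 1330 - j21.87 Ω = 1330∠-0.9° Ω.
Step 4 — Source phasor: V = 24.4∠96.0° V = -2.55 + j24.27 V.
Step 5 — Ohm's law: I = V / Z_total = (-2.55 + j24.27) / (1330 - j21.87) = -0.002217 + j0.01821 A.
Step 6 — Convert to polar: |I| = 0.01834 A, ∠I = 96.9°.

I = 0.01834∠96.9° A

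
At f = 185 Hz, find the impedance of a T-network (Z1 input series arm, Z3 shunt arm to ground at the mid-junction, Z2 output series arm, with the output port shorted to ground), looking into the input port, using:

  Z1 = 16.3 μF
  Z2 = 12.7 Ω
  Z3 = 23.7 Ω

Step 1 — Angular frequency: ω = 2π·f = 2π·185 = 1162 rad/s.
Step 2 — Component impedances:
  Z1: Z = 1/(jωC) = -j/(ω·C) = 0 - j52.78 Ω
  Z2: Z = R = 12.7 Ω
  Z3: Z = R = 23.7 Ω
Step 3 — With the output port shorted to ground, the output series arm Z2 runs from the junction to ground; the shunt arm Z3 also runs from the junction to ground. They appear in parallel: Z3 || Z2 = 8.269 Ω.
Step 4 — Series with input arm Z1: Z_in = Z1 + (Z3 || Z2) = 8.269 - j52.78 Ω = 53.42∠-81.1° Ω.

Z = 8.269 - j52.78 Ω = 53.42∠-81.1° Ω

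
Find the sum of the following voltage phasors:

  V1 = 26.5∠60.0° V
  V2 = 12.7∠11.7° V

Step 1 — Convert each phasor to rectangular form:
  V1 = 26.5·(cos(60.0°) + j·sin(60.0°)) = 13.25 + j22.95 V
  V2 = 12.7·(cos(11.7°) + j·sin(11.7°)) = 12.44 + j2.575 V
Step 2 — Sum components: V_total = 25.69 + j25.53 V.
Step 3 — Convert to polar: |V_total| = 36.21 V, ∠V_total = 44.8°.

V_total = 36.21∠44.8° V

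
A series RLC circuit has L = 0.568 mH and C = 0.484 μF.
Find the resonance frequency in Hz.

Step 1 — Resonance condition Im(Z)=0 gives ω₀ = 1/√(LC).
Step 2 — ω₀ = 1/√(0.000568·4.84e-07) = 6.031e+04 rad/s.
Step 3 — f₀ = ω₀/(2π) = 9599 Hz.

f₀ = 9599 Hz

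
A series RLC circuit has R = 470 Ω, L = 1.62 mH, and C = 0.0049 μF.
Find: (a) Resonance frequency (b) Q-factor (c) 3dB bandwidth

Step 1 — Resonance condition Im(Z)=0 gives ω₀ = 1/√(LC).
Step 2 — ω₀ = 1/√(0.00162·4.9e-09) = 3.549e+05 rad/s.
Step 3 — f₀ = ω₀/(2π) = 5.649e+04 Hz.
Step 4 — Series Q: Q = ω₀L/R = 3.549e+05·0.00162/470 = 1.223.
Step 5 — 3dB bandwidth: Δω = ω₀/Q = 2.901e+05 rad/s; BW = Δω/(2π) = 4.617e+04 Hz.

(a) f₀ = 5.649e+04 Hz  (b) Q = 1.223  (c) BW = 4.617e+04 Hz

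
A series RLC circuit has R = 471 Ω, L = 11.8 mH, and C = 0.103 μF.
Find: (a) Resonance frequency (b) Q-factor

Step 1 — Resonance condition Im(Z)=0 gives ω₀ = 1/√(LC).
Step 2 — ω₀ = 1/√(0.0118·1.03e-07) = 2.868e+04 rad/s.
Step 3 — f₀ = ω₀/(2π) = 4565 Hz.
Step 4 — Series Q: Q = ω₀L/R = 2.868e+04·0.0118/471 = 0.7186.

(a) f₀ = 4565 Hz  (b) Q = 0.7186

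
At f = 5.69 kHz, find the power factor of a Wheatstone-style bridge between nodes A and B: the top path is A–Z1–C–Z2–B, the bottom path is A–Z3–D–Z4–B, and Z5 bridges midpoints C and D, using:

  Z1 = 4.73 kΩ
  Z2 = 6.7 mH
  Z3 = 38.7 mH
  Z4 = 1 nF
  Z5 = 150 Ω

Step 1 — Angular frequency: ω = 2π·f = 2π·5690 = 3.575e+04 rad/s.
Step 2 — Component impedances:
  Z1: Z = R = 4730 Ω
  Z2: Z = jωL = j·3.575e+04·0.0067 = 0 + j239.5 Ω
  Z3: Z = jωL = j·3.575e+04·0.0387 = 0 + j1384 Ω
  Z4: Z = 1/(jωC) = -j/(ω·C) = 0 - j2.797e+04 Ω
  Z5: Z = R = 150 Ω
Step 3 — Bridge requires nodal analysis (the Z5 bridge couples midpoints C and D, so the two paths cannot be reduced to a simple series/parallel combination). Setting node B to ground and injecting 1 A at node A, the 3-node admittance system at A, C, D solves to V_A = Z_AB = 488.5 + j1443 Ω = 1524∠71.3° Ω.
Step 4 — Power factor: PF = cos(φ) = Re(Z)/|Z| = 488.5/1524 = 0.3205.
Step 5 — Type: Im(Z) = 1443 ⇒ lagging (phase φ = 71.3°).

PF = 0.3205 (lagging, φ = 71.3°)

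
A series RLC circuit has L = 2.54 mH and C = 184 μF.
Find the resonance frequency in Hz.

Step 1 — Resonance condition Im(Z)=0 gives ω₀ = 1/√(LC).
Step 2 — ω₀ = 1/√(0.00254·0.000184) = 1463 rad/s.
Step 3 — f₀ = ω₀/(2π) = 232.8 Hz.

f₀ = 232.8 Hz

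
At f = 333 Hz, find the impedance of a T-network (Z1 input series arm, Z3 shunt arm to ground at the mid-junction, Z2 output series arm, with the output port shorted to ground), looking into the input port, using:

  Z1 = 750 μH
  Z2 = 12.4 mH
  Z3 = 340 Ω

Step 1 — Angular frequency: ω = 2π·f = 2π·333 = 2092 rad/s.
Step 2 — Component impedances:
  Z1: Z = jωL = j·2092·0.00075 = 0 + j1.569 Ω
  Z2: Z = jωL = j·2092·0.0124 = 0 + j25.94 Ω
  Z3: Z = R = 340 Ω
Step 3 — With the output port shorted to ground, the output series arm Z2 runs from the junction to ground; the shunt arm Z3 also runs from the junction to ground. They appear in parallel: Z3 || Z2 = 1.968 + j25.79 Ω.
Step 4 — Series with input arm Z1: Z_in = Z1 + (Z3 || Z2) = 1.968 + j27.36 Ω = 27.43∠85.9° Ω.

Z = 1.968 + j27.36 Ω = 27.43∠85.9° Ω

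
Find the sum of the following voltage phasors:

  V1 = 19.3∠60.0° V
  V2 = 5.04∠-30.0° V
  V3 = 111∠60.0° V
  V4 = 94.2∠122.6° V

Step 1 — Convert each phasor to rectangular form:
  V1 = 19.3·(cos(60.0°) + j·sin(60.0°)) = 9.65 + j16.71 V
  V2 = 5.04·(cos(-30.0°) + j·sin(-30.0°)) = 4.365 - j2.52 V
  V3 = 111·(cos(60.0°) + j·sin(60.0°)) = 55.5 + j96.13 V
  V4 = 94.2·(cos(122.6°) + j·sin(122.6°)) = -50.75 + j79.36 V
Step 2 — Sum components: V_total = 18.76 + j189.7 V.
Step 3 — Convert to polar: |V_total| = 190.6 V, ∠V_total = 84.4°.

V_total = 190.6∠84.4° V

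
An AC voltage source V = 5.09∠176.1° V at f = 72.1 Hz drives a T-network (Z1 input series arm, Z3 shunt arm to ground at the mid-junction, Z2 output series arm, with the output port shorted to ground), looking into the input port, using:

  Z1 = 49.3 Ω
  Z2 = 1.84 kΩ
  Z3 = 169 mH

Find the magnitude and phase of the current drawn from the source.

Step 1 — Angular frequency: ω = 2π·f = 2π·72.1 = 453 rad/s.
Step 2 — Component impedances:
  Z1: Z = R = 49.3 Ω
  Z2: Z = R = 1840 Ω
  Z3: Z = jωL = j·453·0.169 = 0 + j76.56 Ω
Step 3 — With the output port shorted to ground, the output series arm Z2 runs from the junction to ground; the shunt arm Z3 also runs from the junction to ground. They appear in parallel: Z3 || Z2 = 3.18 + j76.43 Ω.
Step 4 — Series with input arm Z1: Z_in = Z1 + (Z3 || Z2) = 52.48 + j76.43 Ω = 92.71∠55.5° Ω.
Step 5 — Source phasor: V = 5.09∠176.1° V = -5.078 + j0.3462 V.
Step 6 — Ohm's law: I = V / Z_total = (-5.078 + j0.3462) / (52.48 + j76.43) = -0.02793 + j0.04727 A.
Step 7 — Convert to polar: |I| = 0.0549 A, ∠I = 120.6°.

I = 0.0549∠120.6° A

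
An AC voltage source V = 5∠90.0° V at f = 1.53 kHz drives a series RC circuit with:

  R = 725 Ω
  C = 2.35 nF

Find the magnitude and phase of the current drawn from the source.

Step 1 — Angular frequency: ω = 2π·f = 2π·1530 = 9613 rad/s.
Step 2 — Component impedances:
  R: Z = R = 725 Ω
  C: Z = 1/(jωC) = -j/(ω·C) = 0 - j4.427e+04 Ω
Step 3 — Series combination: Z_total = R + C = 725 - j4.427e+04 Ω = 4.427e+04∠-89.1° Ω.
Step 4 — Source phasor: V = 5∠90.0° V = 0 + j5 V.
Step 5 — Ohm's law: I = V / Z_total = (0 + j5) / (725 - j4.427e+04) = -0.0001129 + j1.85e-06 A.
Step 6 — Convert to polar: |I| = 0.0001129 A, ∠I = 179.1°.

I = 0.0001129∠179.1° A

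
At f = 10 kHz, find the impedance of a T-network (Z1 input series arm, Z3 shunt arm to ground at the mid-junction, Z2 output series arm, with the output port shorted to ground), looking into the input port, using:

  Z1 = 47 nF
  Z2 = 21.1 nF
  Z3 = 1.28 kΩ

Step 1 — Angular frequency: ω = 2π·f = 2π·1e+04 = 6.283e+04 rad/s.
Step 2 — Component impedances:
  Z1: Z = 1/(jωC) = -j/(ω·C) = 0 - j338.6 Ω
  Z2: Z = 1/(jωC) = -j/(ω·C) = 0 - j754.3 Ω
  Z3: Z = R = 1280 Ω
Step 3 — With the output port shorted to ground, the output series arm Z2 runs from the junction to ground; the shunt arm Z3 also runs from the junction to ground. They appear in parallel: Z3 || Z2 = 329.9 - j559.9 Ω.
Step 4 — Series with input arm Z1: Z_in = Z1 + (Z3 || Z2) = 329.9 - j898.5 Ω = 957.2∠-69.8° Ω.

Z = 329.9 - j898.5 Ω = 957.2∠-69.8° Ω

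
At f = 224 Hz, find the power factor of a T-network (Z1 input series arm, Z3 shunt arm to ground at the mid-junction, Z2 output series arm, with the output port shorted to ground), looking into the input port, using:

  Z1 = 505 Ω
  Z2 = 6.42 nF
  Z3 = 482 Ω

Step 1 — Angular frequency: ω = 2π·f = 2π·224 = 1407 rad/s.
Step 2 — Component impedances:
  Z1: Z = R = 505 Ω
  Z2: Z = 1/(jωC) = -j/(ω·C) = 0 - j1.107e+05 Ω
  Z3: Z = R = 482 Ω
Step 3 — With the output port shorted to ground, the output series arm Z2 runs from the junction to ground; the shunt arm Z3 also runs from the junction to ground. They appear in parallel: Z3 || Z2 = 482 - j2.099 Ω.
Step 4 — Series with input arm Z1: Z_in = Z1 + (Z3 || Z2) = 987 - j2.099 Ω = 987∠-0.1° Ω.
Step 5 — Power factor: PF = cos(φ) = Re(Z)/|Z| = 987/987 = 1.
Step 6 — Type: Im(Z) = -2.099 ⇒ leading (phase φ = -0.1°).

PF = 1 (leading, φ = -0.1°)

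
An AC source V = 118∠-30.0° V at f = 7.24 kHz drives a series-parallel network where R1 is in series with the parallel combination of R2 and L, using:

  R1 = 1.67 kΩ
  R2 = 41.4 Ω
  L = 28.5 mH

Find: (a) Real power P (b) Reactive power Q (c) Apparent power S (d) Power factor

Step 1 — Angular frequency: ω = 2π·f = 2π·7240 = 4.549e+04 rad/s.
Step 2 — Component impedances:
  R1: Z = R = 1670 Ω
  R2: Z = R = 41.4 Ω
  L: Z = jωL = j·4.549e+04·0.0285 = 0 + j1296 Ω
Step 3 — Parallel branch: R2 || L = 1/(1/R2 + 1/L) = 41.36 + j1.321 Ω.
Step 4 — Series with R1: Z_total = R1 + (R2 || L) = 1711 + j1.321 Ω = 1711∠0.0° Ω.
Step 5 — Source phasor: V = 118∠-30.0° V = 102.2 - j59 V.
Step 6 — Current: I = V / Z = 0.05969 - j0.03452 A = 0.06895∠-30.0° A.
Step 7 — Complex power: S = V·I* = 8.136 + j0.006279 VA.
Step 8 — Real power: P = Re(S) = 8.136 W.
Step 9 — Reactive power: Q = Im(S) = 0.006279 VAR.
Step 10 — Apparent power: |S| = 8.136 VA.
Step 11 — Power factor: PF = P/|S| = 1 (lagging).

(a) P = 8.136 W  (b) Q = 0.006279 VAR  (c) S = 8.136 VA  (d) PF = 1 (lagging)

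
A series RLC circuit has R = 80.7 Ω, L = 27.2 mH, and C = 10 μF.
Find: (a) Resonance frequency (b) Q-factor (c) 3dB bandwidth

Step 1 — Resonance: ω₀ = 1/√(LC) = 1/√(0.0272·1e-05) = 1917 rad/s.
Step 2 — f₀ = ω₀/(2π) = 305.2 Hz.
Step 3 — Series Q: Q = ω₀L/R = 1917·0.0272/80.7 = 0.6463.
Step 4 — Bandwidth: Δω = ω₀/Q = 2967 rad/s; BW = Δω/(2π) = 472.2 Hz.

(a) f₀ = 305.2 Hz  (b) Q = 0.6463  (c) BW = 472.2 Hz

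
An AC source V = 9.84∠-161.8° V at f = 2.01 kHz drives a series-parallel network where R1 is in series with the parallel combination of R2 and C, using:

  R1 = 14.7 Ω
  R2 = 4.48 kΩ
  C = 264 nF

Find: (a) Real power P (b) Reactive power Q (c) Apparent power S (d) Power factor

Step 1 — Angular frequency: ω = 2π·f = 2π·2010 = 1.263e+04 rad/s.
Step 2 — Component impedances:
  R1: Z = R = 14.7 Ω
  R2: Z = R = 4480 Ω
  C: Z = 1/(jωC) = -j/(ω·C) = 0 - j299.9 Ω
Step 3 — Parallel branch: R2 || C = 1/(1/R2 + 1/C) = 19.99 - j298.6 Ω.
Step 4 — Series with R1: Z_total = R1 + (R2 || C) = 34.69 - j298.6 Ω = 300.6∠-83.4° Ω.
Step 5 — Source phasor: V = 9.84∠-161.8° V = -9.348 - j3.073 V.
Step 6 — Current: I = V / Z = 0.006567 - j0.03207 A = 0.03273∠-78.4° A.
Step 7 — Complex power: S = V·I* = 0.03717 - j0.32 VA.
Step 8 — Real power: P = Re(S) = 0.03717 W.
Step 9 — Reactive power: Q = Im(S) = -0.32 VAR.
Step 10 — Apparent power: |S| = 0.3221 VA.
Step 11 — Power factor: PF = P/|S| = 0.1154 (leading).

(a) P = 0.03717 W  (b) Q = -0.32 VAR  (c) S = 0.3221 VA  (d) PF = 0.1154 (leading)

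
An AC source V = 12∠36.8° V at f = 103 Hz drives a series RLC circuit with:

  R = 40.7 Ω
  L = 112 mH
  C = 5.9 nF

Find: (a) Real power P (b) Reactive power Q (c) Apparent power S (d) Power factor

Step 1 — Angular frequency: ω = 2π·f = 2π·103 = 647.2 rad/s.
Step 2 — Component impedances:
  R: Z = R = 40.7 Ω
  L: Z = jωL = j·647.2·0.112 = 0 + j72.48 Ω
  C: Z = 1/(jωC) = -j/(ω·C) = 0 - j2.619e+05 Ω
Step 3 — Series combination: Z_total = R + L + C = 40.7 - j2.618e+05 Ω = 2.618e+05∠-90.0° Ω.
Step 4 — Source phasor: V = 12∠36.8° V = 9.609 + j7.188 V.
Step 5 — Current: I = V / Z = -2.745e-05 + j3.67e-05 A = 4.583e-05∠126.8° A.
Step 6 — Complex power: S = V·I* = 8.549e-08 - j0.00055 VA.
Step 7 — Real power: P = Re(S) = 8.549e-08 W.
Step 8 — Reactive power: Q = Im(S) = -0.00055 VAR.
Step 9 — Apparent power: |S| = 0.00055 VA.
Step 10 — Power factor: PF = P/|S| = 0.0001554 (leading).

(a) P = 8.549e-08 W  (b) Q = -0.00055 VAR  (c) S = 0.00055 VA  (d) PF = 0.0001554 (leading)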